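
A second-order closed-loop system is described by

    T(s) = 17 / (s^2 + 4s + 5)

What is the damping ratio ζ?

Compare the denominator to the standard form s^2 + 2ζωₙs + ωₙ².
ωₙ² = 5, so ωₙ = √5 ≈ 2.236 rad/s.
2ζωₙ = 4, so ζ = 4/(2·√5) ≈ 0.8944.

ζ ≈ 0.8944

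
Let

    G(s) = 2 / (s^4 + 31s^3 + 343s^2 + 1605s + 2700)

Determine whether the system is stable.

The denominator s^4 + 31s^3 + 343s^2 + 1605s + 2700 factors as (s + 9)(s + 5)^2(s + 12), giving poles at s = -9, -5, -5, -12.
Since all poles lie strictly in the left half-plane, the system is stable.

stable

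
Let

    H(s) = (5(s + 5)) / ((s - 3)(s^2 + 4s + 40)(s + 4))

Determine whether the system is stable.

The poles can be read from the denominator factors: s = 3, -2 ± 6j, -4.
Since the pole(s) at s = 3 lie in the right half-plane, the system is unstable.

unstable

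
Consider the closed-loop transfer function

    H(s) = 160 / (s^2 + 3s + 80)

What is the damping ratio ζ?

Compare the denominator to the standard form s^2 + 2ζωₙs + ωₙ².
ωₙ² = 80, so ωₙ = √80 ≈ 8.944 rad/s.
2ζωₙ = 3, so ζ = 3/(2·√80) ≈ 0.1677.

ζ ≈ 0.1677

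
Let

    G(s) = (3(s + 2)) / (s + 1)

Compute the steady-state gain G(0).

G(0) = 6

At s = 0 each factor (s + a) contributes a and each (s^2 + bs + c) contributes c.
G(0) = 3·(2) / ((1)) = 6/1 = 6.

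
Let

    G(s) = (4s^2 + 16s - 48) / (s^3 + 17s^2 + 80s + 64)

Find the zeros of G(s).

Set the numerator to zero: 4s^2 + 16s - 48 = 0, i.e. 4·(s^2 + 4s - 12) = 0.
Factoring: (s + 6)(s - 2) = 0.

s = -6, 2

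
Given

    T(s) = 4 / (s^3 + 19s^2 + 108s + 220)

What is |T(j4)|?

Substitute s = j4: numerator = 4, denominator = -84 + j368.
|T(j4)| = |4| / |-84 + j368| = 4 / 377.47 ≈ 0.01060.

|T(j4)| ≈ 0.01060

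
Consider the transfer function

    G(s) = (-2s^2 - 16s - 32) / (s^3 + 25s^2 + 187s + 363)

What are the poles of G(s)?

The poles are the roots of the denominator s^3 + 25s^2 + 187s + 363 = 0.
Trying s = -11: the polynomial evaluates to 0, so (s + 11) is a factor.
Dividing out leaves s^2 + 14s + 33 = 0.
Factoring the quadratic: (s + 11)(s + 3) = 0.

s = -11, -11, -3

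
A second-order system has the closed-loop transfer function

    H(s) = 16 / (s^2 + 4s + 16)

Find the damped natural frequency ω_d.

ω_d ≈ 3.464 rad/s

Comparing s^2 + 4s + 16 to s^2 + 2ζωₙs + ωₙ²: ωₙ = 4 rad/s and ζ = 4/(2·4) = 0.5.
ζωₙ = 4/2 = 2, so ω_d = ωₙ√(1−ζ²) = √(ωₙ² − (ζωₙ)²) = √(16 − 2²) = √12 ≈ 3.464 rad/s.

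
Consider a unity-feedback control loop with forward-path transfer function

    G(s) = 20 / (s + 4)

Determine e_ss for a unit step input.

G(s) has no poles at the origin.
This is a Type 0 system. Kp = lim_{s→0} G(s) = 20/4 = 5.
e_ss = 1/(1 + Kp) = 1/(1 + 5) = 1/6 ≈ 0.1667.

e_ss = 0.1667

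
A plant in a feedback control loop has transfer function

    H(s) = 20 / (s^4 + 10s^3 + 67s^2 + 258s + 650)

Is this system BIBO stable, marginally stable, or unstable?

stable

The denominator s^4 + 10s^3 + 67s^2 + 258s + 650 factors as (s^2 + 8s + 25)(s^2 + 2s + 26), giving poles at s = -4 ± 3j, -1 ± 5j.
Since all poles lie strictly in the left half-plane, the system is stable.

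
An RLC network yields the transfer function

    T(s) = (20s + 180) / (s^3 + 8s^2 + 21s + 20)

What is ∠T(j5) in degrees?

At s = j5: numerator = 180 + j100, denominator = -180 - j20.
∠T = ∠num − ∠den = 29.055° − (-173.66°) = 202.7°, which wraps to -157.3°.

∠T(j5) ≈ -157.3°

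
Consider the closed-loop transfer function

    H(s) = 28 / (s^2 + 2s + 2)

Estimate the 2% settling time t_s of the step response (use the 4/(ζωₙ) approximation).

t_s ≈ 4 s

Comparing s^2 + 2s + 2 to s^2 + 2ζωₙs + ωₙ²: ωₙ = √2 ≈ 1.414 rad/s and ζ = 2/(2·√2) ≈ 0.7071.
ζωₙ = 2/2 = 1, so t_s ≈ 4/(ζωₙ) = 4/1 = 4 s.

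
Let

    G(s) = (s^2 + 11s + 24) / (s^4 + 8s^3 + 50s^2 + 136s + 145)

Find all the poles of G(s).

The poles are the roots of the denominator s^4 + 8s^3 + 50s^2 + 136s + 145 = 0.
No real roots exist; factor into two real quadratics: (s^2 + 4s + 29)(s^2 + 4s + 5) = 0.
Each quadratic gives a conjugate pair via the quadratic formula.

s = -2 ± 5j, -2 ± j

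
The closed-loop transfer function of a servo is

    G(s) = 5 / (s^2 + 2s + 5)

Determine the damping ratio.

Compare the denominator to the standard form s^2 + 2ζωₙs + ωₙ².
ωₙ² = 5, so ωₙ = √5 ≈ 2.236 rad/s.
2ζωₙ = 2, so ζ = 2/(2·√5) ≈ 0.4472.
With ζ = 0.4472 the response is underdamped.

ζ ≈ 0.4472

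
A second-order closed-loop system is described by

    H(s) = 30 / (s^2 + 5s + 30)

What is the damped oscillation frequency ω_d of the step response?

ω_d ≈ 4.873 rad/s

Comparing s^2 + 5s + 30 to s^2 + 2ζωₙs + ωₙ²: ωₙ = √30 ≈ 5.477 rad/s and ζ = 5/(2·√30) ≈ 0.4564.
ζωₙ = 5/2 = 2.5, so ω_d = ωₙ√(1−ζ²) = √(ωₙ² − (ζωₙ)²) = √(30 − 2.5²) = √23.75 ≈ 4.873 rad/s.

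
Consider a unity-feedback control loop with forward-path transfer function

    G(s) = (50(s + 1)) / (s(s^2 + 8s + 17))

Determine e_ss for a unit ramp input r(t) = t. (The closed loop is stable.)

e_ss = 0.3400

G(s) has one pole at the origin.
This is a Type 1 system. Kv = lim_{s→0} s·G(s) = 50/17.
e_ss = 1/Kv = 1/(50/17) = 17/50 ≈ 0.3400.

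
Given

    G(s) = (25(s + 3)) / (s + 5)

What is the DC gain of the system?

G(0) = 15

At s = 0 each factor (s + a) contributes a and each (s^2 + bs + c) contributes c.
G(0) = 25·(3) / ((5)) = 75/5 = 15.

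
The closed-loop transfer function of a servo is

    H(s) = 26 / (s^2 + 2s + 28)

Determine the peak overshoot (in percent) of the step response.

Comparing s^2 + 2s + 28 to s^2 + 2ζωₙs + ωₙ²: ωₙ = √28 ≈ 5.292 rad/s and ζ = 2/(2·√28) ≈ 0.1890.
%OS = 100·exp(−πζ/√(1−ζ²)) = 100·exp(−π·0.1890/√(1−0.1890²)) ≈ 54.6%.

%OS ≈ 54.6%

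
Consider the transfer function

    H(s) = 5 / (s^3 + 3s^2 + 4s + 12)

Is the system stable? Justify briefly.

The denominator s^3 + 3s^2 + 4s + 12 factors as (s^2 + 4)(s + 3), giving poles at s = ±2j, -3.
Since the simple pole(s) at s = ±2j lie on the jω-axis with none in the right half-plane, the system is marginally stable.

marginally stable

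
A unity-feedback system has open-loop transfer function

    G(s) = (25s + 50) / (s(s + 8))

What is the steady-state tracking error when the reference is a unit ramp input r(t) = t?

e_ss = 0.1600

G(s) has one pole at the origin.
This is a Type 1 system. Kv = lim_{s→0} s·G(s) = 50/8 = 25/4.
e_ss = 1/Kv = 1/(25/4) = 4/25 ≈ 0.1600.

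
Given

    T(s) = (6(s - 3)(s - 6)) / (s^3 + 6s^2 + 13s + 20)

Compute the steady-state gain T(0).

Set s = 0: T(0) = (108) / (20) = 27/5.

T(0) = 27/5 ≈ 5.400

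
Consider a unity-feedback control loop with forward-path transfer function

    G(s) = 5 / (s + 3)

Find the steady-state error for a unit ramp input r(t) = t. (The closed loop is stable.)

e_ss = ∞

G(s) has no poles at the origin.
This is a Type 0 system; Kv = lim_{s→0} s·G(s) = 0, so the steady-state error for a ramp input is infinite.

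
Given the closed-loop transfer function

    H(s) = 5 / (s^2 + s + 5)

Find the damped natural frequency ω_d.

ω_d ≈ 2.179 rad/s

Comparing s^2 + s + 5 to s^2 + 2ζωₙs + ωₙ²: ωₙ = √5 ≈ 2.236 rad/s and ζ = 1/(2·√5) ≈ 0.2236.
ζωₙ = 1/2 = 0.5, so ω_d = ωₙ√(1−ζ²) = √(ωₙ² − (ζωₙ)²) = √(5 − 0.5²) = √4.75 ≈ 2.179 rad/s.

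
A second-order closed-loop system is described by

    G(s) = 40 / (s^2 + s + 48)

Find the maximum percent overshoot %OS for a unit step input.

%OS ≈ 79.7%

Comparing s^2 + s + 48 to s^2 + 2ζωₙs + ωₙ²: ωₙ = √48 ≈ 6.928 rad/s and ζ = 1/(2·√48) ≈ 0.07217.
%OS = 100·exp(−πζ/√(1−ζ²)) = 100·exp(−π·0.07217/√(1−0.07217²)) ≈ 79.7%.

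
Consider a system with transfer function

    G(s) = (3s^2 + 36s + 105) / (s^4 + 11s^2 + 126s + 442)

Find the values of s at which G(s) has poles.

s = 3 + 5j, 3 - 5j, -3 + 2j, -3 - 2j

The poles are the roots of the denominator s^4 + 11s^2 + 126s + 442 = 0.
No real roots exist; factor into two real quadratics: (s^2 - 6s + 34)(s^2 + 6s + 13) = 0.
Each quadratic gives a conjugate pair via the quadratic formula.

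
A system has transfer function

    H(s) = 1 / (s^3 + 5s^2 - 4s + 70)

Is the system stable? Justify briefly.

unstable

The denominator s^3 + 5s^2 - 4s + 70 factors as (s + 7)(s^2 - 2s + 10), giving poles at s = -7, 1 ± 3j.
Since the pole(s) at s = 1 + 3j, 1 - 3j lie in the right half-plane, the system is unstable.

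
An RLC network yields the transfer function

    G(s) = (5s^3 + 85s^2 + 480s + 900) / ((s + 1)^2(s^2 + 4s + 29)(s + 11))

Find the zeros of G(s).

Set the numerator to zero: 5s^3 + 85s^2 + 480s + 900 = 0, i.e. 5·(s^3 + 17s^2 + 96s + 180) = 0.
Factoring: (s + 5)(s + 6)^2 = 0.

s = -5, -6, -6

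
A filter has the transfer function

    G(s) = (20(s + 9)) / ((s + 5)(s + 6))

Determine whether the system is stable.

stable

The poles can be read from the denominator factors: s = -5, -6.
Since all poles lie strictly in the left half-plane, the system is stable.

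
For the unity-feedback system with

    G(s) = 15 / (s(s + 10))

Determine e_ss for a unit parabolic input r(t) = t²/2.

G(s) has one pole at the origin.
This is a Type 1 system; Ka = lim_{s→0} s^2·G(s) = 0, so the steady-state error for a parabola input is infinite.

e_ss = ∞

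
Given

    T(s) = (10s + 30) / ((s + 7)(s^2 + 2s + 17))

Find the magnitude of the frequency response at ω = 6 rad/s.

Substitute s = j6: numerator = 30 + j60, denominator = -205 - j30.
|T(j6)| = |30 + j60| / |-205 - j30| = 67.082 / 207.18 ≈ 0.3238.

|T(j6)| ≈ 0.3238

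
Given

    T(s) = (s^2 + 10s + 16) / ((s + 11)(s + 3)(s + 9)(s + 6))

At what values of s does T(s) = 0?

s = -2, -8

Set the numerator to zero: s^2 + 10s + 16 = 0.
Factoring: (s + 2)(s + 8) = 0.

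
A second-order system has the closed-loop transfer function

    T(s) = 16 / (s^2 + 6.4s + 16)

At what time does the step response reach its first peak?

t_p ≈ 1.309 s

Comparing s^2 + 6.4s + 16 to s^2 + 2ζωₙs + ωₙ²: ωₙ = 4 rad/s and ζ = 6.4/(2·4) = 0.8.
ζωₙ = 6.4/2 = 3.2, so ω_d = ωₙ√(1−ζ²) = √(ωₙ² − (ζωₙ)²) = √(16 − 3.2²) = √5.76 = 2.400 rad/s.
t_p = π/ω_d = π/2.400 ≈ 1.309 s.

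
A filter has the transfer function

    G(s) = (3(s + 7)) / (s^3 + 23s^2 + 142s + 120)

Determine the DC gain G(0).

Set s = 0: G(0) = (21) / (120) = 7/40.

G(0) = 7/40 ≈ 0.1750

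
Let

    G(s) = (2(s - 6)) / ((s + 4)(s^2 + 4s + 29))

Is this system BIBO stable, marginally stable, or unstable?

The poles can be read from the denominator factors: s = -4, -2 ± 5j.
Since all poles lie strictly in the left half-plane, the system is stable.

stable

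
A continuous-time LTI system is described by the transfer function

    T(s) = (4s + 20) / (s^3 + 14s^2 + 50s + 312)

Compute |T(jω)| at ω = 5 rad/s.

Substitute s = j5: numerator = 20 + j20, denominator = -38 + j125.
|T(j5)| = |20 + j20| / |-38 + j125| = 28.284 / 130.65 ≈ 0.2165.

|T(j5)| ≈ 0.2165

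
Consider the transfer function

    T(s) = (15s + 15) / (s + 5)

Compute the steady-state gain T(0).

Set s = 0: T(0) = (15) / (5) = 3.

T(0) = 3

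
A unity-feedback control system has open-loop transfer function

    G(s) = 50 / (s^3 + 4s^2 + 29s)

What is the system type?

Factor s from the denominator: s^3 + 4s^2 + 29s = s·(s^2 + 4s + 29).
There is 1 pole at the origin, so the system is Type 1.

Type 1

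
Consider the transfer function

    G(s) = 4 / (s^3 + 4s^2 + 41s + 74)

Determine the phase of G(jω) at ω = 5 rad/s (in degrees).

At s = j5: numerator = 4, denominator = -26 + j80.
∠G = ∠num − ∠den = 0° − (108.00°) = -108.0°.

∠G(j5) ≈ -108.0°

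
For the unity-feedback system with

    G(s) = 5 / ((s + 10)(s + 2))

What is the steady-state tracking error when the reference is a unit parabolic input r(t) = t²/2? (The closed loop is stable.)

e_ss = ∞

G(s) has no poles at the origin.
This is a Type 0 system; Ka = lim_{s→0} s^2·G(s) = 0, so the steady-state error for a parabola input is infinite.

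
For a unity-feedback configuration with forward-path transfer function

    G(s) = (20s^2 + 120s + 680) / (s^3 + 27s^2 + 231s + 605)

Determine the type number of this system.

Type 0

The denominator has no factor of s at the origin — no free integrator — so this is a Type 0 system.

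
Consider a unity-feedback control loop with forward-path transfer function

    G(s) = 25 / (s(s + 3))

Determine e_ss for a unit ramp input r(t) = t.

e_ss = 0.1200

G(s) has one pole at the origin.
This is a Type 1 system. Kv = lim_{s→0} s·G(s) = 25/3.
e_ss = 1/Kv = 1/(25/3) = 3/25 ≈ 0.1200.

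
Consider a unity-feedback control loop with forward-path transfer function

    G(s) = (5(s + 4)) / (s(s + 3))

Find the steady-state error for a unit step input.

G(s) has one pole at the origin.
This is a Type 1 system; for a step input the steady-state error is zero.

e_ss = 0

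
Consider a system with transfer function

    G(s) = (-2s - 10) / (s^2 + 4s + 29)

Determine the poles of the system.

The poles are the roots of the denominator s^2 + 4s + 29 = 0.
Using the quadratic formula: s = (-4 ± √(-100))/2 = -2 ± 5j.

s = -2 ± 5j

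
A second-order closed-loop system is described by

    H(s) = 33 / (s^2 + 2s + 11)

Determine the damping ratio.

ζ ≈ 0.3015

Compare the denominator to the standard form s^2 + 2ζωₙs + ωₙ².
ωₙ² = 11, so ωₙ = √11 ≈ 3.317 rad/s.
2ζωₙ = 2, so ζ = 2/(2·√11) ≈ 0.3015.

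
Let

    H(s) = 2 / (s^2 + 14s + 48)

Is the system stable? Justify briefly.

stable

The denominator s^2 + 14s + 48 factors as (s + 8)(s + 6), giving poles at s = -8, -6.
Since all poles lie strictly in the left half-plane, the system is stable.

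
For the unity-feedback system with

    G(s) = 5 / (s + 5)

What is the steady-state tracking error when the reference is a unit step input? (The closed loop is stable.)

G(s) has no poles at the origin.
This is a Type 0 system. Kp = lim_{s→0} G(s) = 5/5 = 1.
e_ss = 1/(1 + Kp) = 1/(1 + 1) = 1/2 ≈ 0.5000.

e_ss = 0.5000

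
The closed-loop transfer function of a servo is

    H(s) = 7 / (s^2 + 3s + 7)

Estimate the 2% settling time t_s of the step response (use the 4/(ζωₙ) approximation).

Comparing s^2 + 3s + 7 to s^2 + 2ζωₙs + ωₙ²: ωₙ = √7 ≈ 2.646 rad/s and ζ = 3/(2·√7) ≈ 0.5669.
ζωₙ = 3/2 = 1.5, so t_s ≈ 4/(ζωₙ) = 4/1.5 ≈ 2.667 s.

t_s ≈ 2.667 s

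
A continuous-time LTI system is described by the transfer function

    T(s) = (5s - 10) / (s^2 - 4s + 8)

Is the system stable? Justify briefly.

unstable

The denominator s^2 - 4s + 8 factors as (s^2 - 4s + 8), giving poles at s = 2 + 2j, 2 - 2j.
Since the pole(s) at s = 2 ± 2j lie in the right half-plane, the system is unstable.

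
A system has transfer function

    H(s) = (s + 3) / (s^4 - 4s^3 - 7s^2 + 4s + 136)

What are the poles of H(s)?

s = 4 ± j, -2 ± 2j

The poles are the roots of the denominator s^4 - 4s^3 - 7s^2 + 4s + 136 = 0.
No real roots exist; factor into two real quadratics: (s^2 - 8s + 17)(s^2 + 4s + 8) = 0.
Each quadratic gives a conjugate pair via the quadratic formula.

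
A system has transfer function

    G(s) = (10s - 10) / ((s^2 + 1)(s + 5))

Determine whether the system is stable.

marginally stable

The poles can be read from the denominator factors: s = ±j, -5.
Since the simple pole(s) at s = ±j lie on the jω-axis with none in the right half-plane, the system is marginally stable.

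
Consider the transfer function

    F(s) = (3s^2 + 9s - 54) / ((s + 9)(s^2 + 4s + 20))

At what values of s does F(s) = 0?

s = -6, 3

Set the numerator to zero: 3s^2 + 9s - 54 = 0, i.e. 3·(s^2 + 3s - 18) = 0.
Factoring: (s + 6)(s - 3) = 0.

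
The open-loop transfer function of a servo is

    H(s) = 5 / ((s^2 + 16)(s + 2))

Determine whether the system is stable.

marginally stable

The poles can be read from the denominator factors: s = ±4j, -2.
Since the simple pole(s) at s = 4j, -4j lie on the jω-axis with none in the right half-plane, the system is marginally stable.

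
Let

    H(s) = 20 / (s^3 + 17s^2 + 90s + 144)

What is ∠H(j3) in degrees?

∠H(j3) ≈ -92.12°

At s = j3: numerator = 20, denominator = -9 + j243.
∠H = ∠num − ∠den = 0° − (92.121°) = -92.12°.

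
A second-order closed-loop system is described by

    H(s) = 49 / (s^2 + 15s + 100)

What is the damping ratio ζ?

ζ = 0.75

Compare the denominator to the standard form s^2 + 2ζωₙs + ωₙ².
ωₙ² = 100, so ωₙ = 10 rad/s.
2ζωₙ = 15, so ζ = 15/(2·10) = 0.75.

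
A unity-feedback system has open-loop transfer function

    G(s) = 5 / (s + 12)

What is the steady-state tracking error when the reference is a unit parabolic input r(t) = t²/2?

G(s) has no poles at the origin.
This is a Type 0 system; Ka = lim_{s→0} s^2·G(s) = 0, so the steady-state error for a parabola input is infinite.

e_ss = ∞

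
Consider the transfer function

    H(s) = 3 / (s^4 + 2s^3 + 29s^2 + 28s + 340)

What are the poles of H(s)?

s = 1 + 4j, 1 - 4j, -2 + 4j, -2 - 4j

The poles are the roots of the denominator s^4 + 2s^3 + 29s^2 + 28s + 340 = 0.
No real roots exist; factor into two real quadratics: (s^2 - 2s + 17)(s^2 + 4s + 20) = 0.
Each quadratic gives a conjugate pair via the quadratic formula.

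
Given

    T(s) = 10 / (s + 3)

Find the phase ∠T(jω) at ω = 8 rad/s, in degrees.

∠T(j8) ≈ -69.44°

At s = j8: numerator = 10, denominator = 3 + j8.
∠T = ∠num − ∠den = 0° − (69.444°) = -69.44°.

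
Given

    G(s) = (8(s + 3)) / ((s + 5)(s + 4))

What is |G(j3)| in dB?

Substitute s = j3: numerator = 24 + j24, denominator = 11 + j27.
|G(j3)| = |24 + j24| / |11 + j27| = 33.941 / 29.155 ≈ 1.164.
In decibels: 20·log₁₀(1.164) ≈ 1.32 dB.

|G(j3)|_dB ≈ 1.32 dB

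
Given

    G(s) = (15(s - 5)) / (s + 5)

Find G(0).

G(0) = -15

At s = 0 each factor (s + a) contributes a and each (s^2 + bs + c) contributes c.
G(0) = 15·(-5) / ((5)) = -75/5 = -15.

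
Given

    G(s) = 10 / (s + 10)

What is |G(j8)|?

|G(j8)| ≈ 0.7809

Substitute s = j8: numerator = 10, denominator = 10 + j8.
|G(j8)| = |10| / |10 + j8| = 10 / 12.806 ≈ 0.7809.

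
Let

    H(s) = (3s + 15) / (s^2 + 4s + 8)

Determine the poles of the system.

The poles are the roots of the denominator s^2 + 4s + 8 = 0.
Using the quadratic formula: s = (-4 ± √(-16))/2 = -2 ± 2j.

s = -2 ± 2j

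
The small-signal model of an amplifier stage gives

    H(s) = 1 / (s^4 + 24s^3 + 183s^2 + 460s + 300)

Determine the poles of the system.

The poles are the roots of the denominator s^4 + 24s^3 + 183s^2 + 460s + 300 = 0.
Trying s = -10: the polynomial evaluates to 0, so (s + 10) is a factor.
Dividing out leaves s^3 + 14s^2 + 43s + 30 = 0.
This factors further as (s + 1)(s + 10)(s + 3) = 0.

s = -10, -1, -10, -3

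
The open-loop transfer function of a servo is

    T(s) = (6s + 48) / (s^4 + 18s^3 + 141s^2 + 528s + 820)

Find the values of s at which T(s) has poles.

The poles are the roots of the denominator s^4 + 18s^3 + 141s^2 + 528s + 820 = 0.
No real roots exist; factor into two real quadratics: (s^2 + 8s + 20)(s^2 + 10s + 41) = 0.
Each quadratic gives a conjugate pair via the quadratic formula.

s = -4 ± 2j, -5 ± 4j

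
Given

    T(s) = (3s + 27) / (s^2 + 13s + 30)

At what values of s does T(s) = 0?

Set the numerator to zero: 3s + 27 = 0, i.e. 3·(s + 9) = 0.
So s = -9.

s = -9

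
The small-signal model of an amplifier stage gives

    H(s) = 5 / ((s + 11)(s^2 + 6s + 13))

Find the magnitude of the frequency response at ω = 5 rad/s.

Substitute s = j5: numerator = 5, denominator = -282 + j270.
|H(j5)| = |5| / |-282 + j270| = 5 / 390.42 ≈ 0.01281.

|H(j5)| ≈ 0.01281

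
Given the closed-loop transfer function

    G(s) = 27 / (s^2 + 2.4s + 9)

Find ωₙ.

ωₙ = 3 rad/s

Compare the denominator to the standard form s^2 + 2ζωₙs + ωₙ².
ωₙ² = 9, so ωₙ = 3 rad/s.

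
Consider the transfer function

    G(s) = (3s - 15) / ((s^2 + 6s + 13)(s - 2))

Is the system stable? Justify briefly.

The poles can be read from the denominator factors: s = -3 ± 2j, 2.
Since the pole(s) at s = 2 lie in the right half-plane, the system is unstable.

unstable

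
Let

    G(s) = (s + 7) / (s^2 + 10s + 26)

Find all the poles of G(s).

s = -5 + j, -5 - j

The poles are the roots of the denominator s^2 + 10s + 26 = 0.
Using the quadratic formula: s = (-10 ± √(-4))/2 = -5 ± 1j.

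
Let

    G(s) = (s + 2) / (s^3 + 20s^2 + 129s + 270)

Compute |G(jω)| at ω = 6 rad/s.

Substitute s = j6: numerator = 2 + j6, denominator = -450 + j558.
|G(j6)| = |2 + j6| / |-450 + j558| = 6.3246 / 716.84 ≈ 0.008823.

|G(j6)| ≈ 0.008823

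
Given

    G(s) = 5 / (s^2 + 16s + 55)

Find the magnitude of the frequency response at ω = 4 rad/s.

Substitute s = j4: numerator = 5, denominator = 39 + j64.
|G(j4)| = |5| / |39 + j64| = 5 / 74.947 ≈ 0.06671.

|G(j4)| ≈ 0.06671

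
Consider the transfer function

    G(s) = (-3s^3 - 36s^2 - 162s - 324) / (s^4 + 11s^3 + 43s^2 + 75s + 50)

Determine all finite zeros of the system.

Set the numerator to zero: -3s^3 - 36s^2 - 162s - 324 = 0, i.e. -3·(s^3 + 12s^2 + 54s + 108) = 0.
Factoring: (s + 6)(s^2 + 6s + 18) = 0.

s = -6, -3 + 3j, -3 - 3j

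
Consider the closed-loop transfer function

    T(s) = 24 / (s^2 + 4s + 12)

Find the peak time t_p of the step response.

Comparing s^2 + 4s + 12 to s^2 + 2ζωₙs + ωₙ²: ωₙ = √12 ≈ 3.464 rad/s and ζ = 4/(2·√12) ≈ 0.5774.
ζωₙ = 4/2 = 2, so ω_d = ωₙ√(1−ζ²) = √(ωₙ² − (ζωₙ)²) = √(12 − 2²) = √8 ≈ 2.828 rad/s.
t_p = π/ω_d = π/2.828 ≈ 1.111 s.

t_p ≈ 1.111 s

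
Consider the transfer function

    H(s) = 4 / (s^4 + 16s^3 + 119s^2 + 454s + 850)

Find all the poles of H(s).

The poles are the roots of the denominator s^4 + 16s^3 + 119s^2 + 454s + 850 = 0.
No real roots exist; factor into two real quadratics: (s^2 + 6s + 25)(s^2 + 10s + 34) = 0.
Each quadratic gives a conjugate pair via the quadratic formula.

s = -3 + 4j, -3 - 4j, -5 + 3j, -5 - 3j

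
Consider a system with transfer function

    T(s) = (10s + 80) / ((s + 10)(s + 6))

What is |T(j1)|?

Substitute s = j1: numerator = 80 + j10, denominator = 59 + j16.
|T(j1)| = |80 + j10| / |59 + j16| = 80.623 / 61.131 ≈ 1.319.

|T(j1)| ≈ 1.319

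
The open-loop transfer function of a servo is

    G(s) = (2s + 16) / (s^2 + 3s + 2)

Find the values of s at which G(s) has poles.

The poles are the roots of the denominator s^2 + 3s + 2 = 0.
Factoring: (s + 1)(s + 2) = 0, so s = -1 and s = -2.

s = -1, -2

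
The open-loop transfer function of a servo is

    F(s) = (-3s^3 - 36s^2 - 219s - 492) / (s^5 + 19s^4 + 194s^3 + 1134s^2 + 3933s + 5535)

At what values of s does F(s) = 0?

s = -4 + 5j, -4 - 5j, -4

Set the numerator to zero: -3s^3 - 36s^2 - 219s - 492 = 0, i.e. -3·(s^3 + 12s^2 + 73s + 164) = 0.
Factoring: (s^2 + 8s + 41)(s + 4) = 0.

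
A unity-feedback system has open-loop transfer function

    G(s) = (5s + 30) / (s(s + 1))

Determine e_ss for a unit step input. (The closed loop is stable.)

G(s) has one pole at the origin.
This is a Type 1 system; for a step input the steady-state error is zero.

e_ss = 0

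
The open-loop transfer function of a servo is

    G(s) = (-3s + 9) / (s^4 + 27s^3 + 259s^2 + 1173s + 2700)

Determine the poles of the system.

s = -3 ± 4j, -9, -12

The poles are the roots of the denominator s^4 + 27s^3 + 259s^2 + 1173s + 2700 = 0.
Trying s = -9: the polynomial evaluates to 0, so (s + 9) is a factor.
Dividing out leaves s^3 + 18s^2 + 97s + 300 = 0.
This factors further as (s^2 + 6s + 25)(s + 12) = 0.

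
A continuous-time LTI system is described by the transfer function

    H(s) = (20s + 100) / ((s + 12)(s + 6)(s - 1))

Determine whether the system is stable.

unstable

The poles can be read from the denominator factors: s = -12, -6, 1.
Since the pole(s) at s = 1 lie in the right half-plane, the system is unstable.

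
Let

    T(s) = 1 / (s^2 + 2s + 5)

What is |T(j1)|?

Substitute s = j1: numerator = 1, denominator = 4 + j2.
|T(j1)| = |1| / |4 + j2| = 1 / 4.4721 ≈ 0.2236.

|T(j1)| ≈ 0.2236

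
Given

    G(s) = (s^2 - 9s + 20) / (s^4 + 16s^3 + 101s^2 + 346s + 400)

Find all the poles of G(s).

The poles are the roots of the denominator s^4 + 16s^3 + 101s^2 + 346s + 400 = 0.
Trying s = -8: the polynomial evaluates to 0, so (s + 8) is a factor.
Dividing out leaves s^3 + 8s^2 + 37s + 50 = 0.
This factors further as (s^2 + 6s + 25)(s + 2) = 0.

s = -3 + 4j, -3 - 4j, -8, -2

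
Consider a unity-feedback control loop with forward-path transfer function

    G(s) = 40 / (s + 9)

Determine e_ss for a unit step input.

G(s) has no poles at the origin.
This is a Type 0 system. Kp = lim_{s→0} G(s) = 40/9.
e_ss = 1/(1 + Kp) = 1/(1 + 40/9) = 9/49 ≈ 0.1837.

e_ss = 0.1837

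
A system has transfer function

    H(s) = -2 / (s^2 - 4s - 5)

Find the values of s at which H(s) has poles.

The poles are the roots of the denominator s^2 - 4s - 5 = 0.
Factoring: (s + 1)(s - 5) = 0, so s = -1 and s = 5.

s = -1, 5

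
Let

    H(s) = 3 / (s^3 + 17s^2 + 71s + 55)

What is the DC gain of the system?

H(0) = 3/55 ≈ 0.05455

Set s = 0: H(0) = (3) / (55) = 3/55.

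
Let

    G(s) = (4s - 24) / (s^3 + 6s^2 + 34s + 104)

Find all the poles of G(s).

s = -1 ± 5j, -4

The poles are the roots of the denominator s^3 + 6s^2 + 34s + 104 = 0.
Trying s = -4: the polynomial evaluates to 0, so (s + 4) is a factor.
Dividing out leaves s^2 + 2s + 26 = 0.
The quadratic formula then gives s = -1 ± 5j.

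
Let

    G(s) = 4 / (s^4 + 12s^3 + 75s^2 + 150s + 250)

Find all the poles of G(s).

s = -5 + 5j, -5 - 5j, -1 + 2j, -1 - 2j

The poles are the roots of the denominator s^4 + 12s^3 + 75s^2 + 150s + 250 = 0.
No real roots exist; factor into two real quadratics: (s^2 + 10s + 50)(s^2 + 2s + 5) = 0.
Each quadratic gives a conjugate pair via the quadratic formula.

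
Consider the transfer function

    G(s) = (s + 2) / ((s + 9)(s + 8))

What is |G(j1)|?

Substitute s = j1: numerator = 2 + j1, denominator = 71 + j17.
|G(j1)| = |2 + j1| / |71 + j17| = 2.2361 / 73.007 ≈ 0.03063.

|G(j1)| ≈ 0.03063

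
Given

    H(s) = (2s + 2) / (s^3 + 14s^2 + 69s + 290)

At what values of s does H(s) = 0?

s = -1

Set the numerator to zero: 2s + 2 = 0, i.e. 2·(s + 1) = 0.
So s = -1.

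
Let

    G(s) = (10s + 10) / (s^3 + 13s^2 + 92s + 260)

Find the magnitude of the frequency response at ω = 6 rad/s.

|G(j6)| ≈ 0.1539

Substitute s = j6: numerator = 10 + j60, denominator = -208 + j336.
|G(j6)| = |10 + j60| / |-208 + j336| = 60.828 / 395.17 ≈ 0.1539.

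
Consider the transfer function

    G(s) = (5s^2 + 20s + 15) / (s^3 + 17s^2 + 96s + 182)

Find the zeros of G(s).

Set the numerator to zero: 5s^2 + 20s + 15 = 0, i.e. 5·(s^2 + 4s + 3) = 0.
Factoring: (s + 3)(s + 1) = 0.

s = -3, -1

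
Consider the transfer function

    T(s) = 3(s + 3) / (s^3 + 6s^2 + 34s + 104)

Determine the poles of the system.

The poles are the roots of the denominator s^3 + 6s^2 + 34s + 104 = 0.
Trying s = -4: the polynomial evaluates to 0, so (s + 4) is a factor.
Dividing out leaves s^2 + 2s + 26 = 0.
The quadratic formula then gives s = -1 ± 5j.

s = -1 ± 5j, -4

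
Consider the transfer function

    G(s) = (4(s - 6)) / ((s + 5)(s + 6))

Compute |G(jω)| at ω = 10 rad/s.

|G(j10)| ≈ 0.3578

Substitute s = j10: numerator = -24 + j40, denominator = -70 + j110.
|G(j10)| = |-24 + j40| / |-70 + j110| = 46.648 / 130.38 ≈ 0.3578.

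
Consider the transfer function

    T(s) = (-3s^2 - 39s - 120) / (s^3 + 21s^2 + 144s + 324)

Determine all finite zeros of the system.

s = -5, -8

Set the numerator to zero: -3s^2 - 39s - 120 = 0, i.e. -3·(s^2 + 13s + 40) = 0.
Factoring: (s + 5)(s + 8) = 0.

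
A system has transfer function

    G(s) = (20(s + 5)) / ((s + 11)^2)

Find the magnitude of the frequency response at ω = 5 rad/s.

Substitute s = j5: numerator = 100 + j100, denominator = 96 + j110.
|G(j5)| = |100 + j100| / |96 + j110| = 141.42 / 146 ≈ 0.9686.

|G(j5)| ≈ 0.9686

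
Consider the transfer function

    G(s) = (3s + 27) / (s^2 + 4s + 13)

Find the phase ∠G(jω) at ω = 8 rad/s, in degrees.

At s = j8: numerator = 27 + j24, denominator = -51 + j32.
∠G = ∠num − ∠den = 41.634° − (147.89°) = -106.3°.

∠G(j8) ≈ -106.3°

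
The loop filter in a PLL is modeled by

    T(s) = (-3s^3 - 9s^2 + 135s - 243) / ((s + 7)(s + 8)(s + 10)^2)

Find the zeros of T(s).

s = 3, 3, -9

Set the numerator to zero: -3s^3 - 9s^2 + 135s - 243 = 0, i.e. -3·(s^3 + 3s^2 - 45s + 81) = 0.
Factoring: (s - 3)^2(s + 9) = 0.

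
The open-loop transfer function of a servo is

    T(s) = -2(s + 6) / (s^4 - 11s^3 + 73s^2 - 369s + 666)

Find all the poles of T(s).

The poles are the roots of the denominator s^4 - 11s^3 + 73s^2 - 369s + 666 = 0.
Trying s = 6: the polynomial evaluates to 0, so (s - 6) is a factor.
Dividing out leaves s^3 - 5s^2 + 43s - 111 = 0.
This factors further as (s^2 - 2s + 37)(s - 3) = 0.

s = 1 ± 6j, 6, 3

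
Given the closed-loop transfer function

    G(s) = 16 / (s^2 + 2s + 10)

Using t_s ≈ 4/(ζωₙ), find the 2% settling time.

t_s ≈ 4 s

Comparing s^2 + 2s + 10 to s^2 + 2ζωₙs + ωₙ²: ωₙ = √10 ≈ 3.162 rad/s and ζ = 2/(2·√10) ≈ 0.3162.
ζωₙ = 2/2 = 1, so t_s ≈ 4/(ζωₙ) = 4/1 = 4 s.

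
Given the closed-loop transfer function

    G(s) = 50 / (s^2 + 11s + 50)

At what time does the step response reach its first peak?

Comparing s^2 + 11s + 50 to s^2 + 2ζωₙs + ωₙ²: ωₙ = √50 ≈ 7.071 rad/s and ζ = 11/(2·√50) ≈ 0.7778.
ζωₙ = 11/2 = 5.5, so ω_d = ωₙ√(1−ζ²) = √(ωₙ² − (ζωₙ)²) = √(50 − 5.5²) = √19.75 ≈ 4.444 rad/s.
t_p = π/ω_d = π/4.444 ≈ 0.7069 s.

t_p ≈ 0.7069 s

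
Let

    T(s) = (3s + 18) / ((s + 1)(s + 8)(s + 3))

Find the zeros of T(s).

Set the numerator to zero: 3s + 18 = 0, i.e. 3·(s + 6) = 0.
So s = -6.

s = -6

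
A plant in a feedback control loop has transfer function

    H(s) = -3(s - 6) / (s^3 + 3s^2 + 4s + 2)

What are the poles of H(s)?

s = -1 + j, -1 - j, -1

The poles are the roots of the denominator s^3 + 3s^2 + 4s + 2 = 0.
Trying s = -1: the polynomial evaluates to 0, so (s + 1) is a factor.
Dividing out leaves s^2 + 2s + 2 = 0.
The quadratic formula then gives s = -1 ± 1j.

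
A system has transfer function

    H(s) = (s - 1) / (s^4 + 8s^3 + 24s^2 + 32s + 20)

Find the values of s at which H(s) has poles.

The poles are the roots of the denominator s^4 + 8s^3 + 24s^2 + 32s + 20 = 0.
No real roots exist; factor into two real quadratics: (s^2 + 2s + 2)(s^2 + 6s + 10) = 0.
Each quadratic gives a conjugate pair via the quadratic formula.

s = -1 ± j, -3 ± j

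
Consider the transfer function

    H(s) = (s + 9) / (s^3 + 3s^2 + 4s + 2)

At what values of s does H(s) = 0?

Set the numerator to zero: s + 9 = 0.
So s = -9.

s = -9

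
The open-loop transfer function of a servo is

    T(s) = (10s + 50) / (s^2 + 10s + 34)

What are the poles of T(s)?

s = -5 ± 3j

The poles are the roots of the denominator s^2 + 10s + 34 = 0.
Using the quadratic formula: s = (-10 ± √(-36))/2 = -5 ± 3j.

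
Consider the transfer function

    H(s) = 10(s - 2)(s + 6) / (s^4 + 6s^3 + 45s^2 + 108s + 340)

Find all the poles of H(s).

s = -1 ± 4j, -2 ± 4j

The poles are the roots of the denominator s^4 + 6s^3 + 45s^2 + 108s + 340 = 0.
No real roots exist; factor into two real quadratics: (s^2 + 2s + 17)(s^2 + 4s + 20) = 0.
Each quadratic gives a conjugate pair via the quadratic formula.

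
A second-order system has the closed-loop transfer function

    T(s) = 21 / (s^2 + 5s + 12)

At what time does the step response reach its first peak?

t_p ≈ 1.310 s

Comparing s^2 + 5s + 12 to s^2 + 2ζωₙs + ωₙ²: ωₙ = √12 ≈ 3.464 rad/s and ζ = 5/(2·√12) ≈ 0.7217.
ζωₙ = 5/2 = 2.5, so ω_d = ωₙ√(1−ζ²) = √(ωₙ² − (ζωₙ)²) = √(12 − 2.5²) = √5.75 ≈ 2.398 rad/s.
t_p = π/ω_d = π/2.398 ≈ 1.310 s.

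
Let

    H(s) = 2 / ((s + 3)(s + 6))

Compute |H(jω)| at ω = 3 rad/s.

Substitute s = j3: numerator = 2, denominator = 9 + j27.
|H(j3)| = |2| / |9 + j27| = 2 / 28.460 ≈ 0.07027.

|H(j3)| ≈ 0.07027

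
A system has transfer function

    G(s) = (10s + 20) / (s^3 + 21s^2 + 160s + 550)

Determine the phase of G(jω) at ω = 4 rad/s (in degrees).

∠G(j4) ≈ -6.184°

At s = j4: numerator = 20 + j40, denominator = 214 + j576.
∠G = ∠num − ∠den = 63.435° − (69.619°) = -6.184°.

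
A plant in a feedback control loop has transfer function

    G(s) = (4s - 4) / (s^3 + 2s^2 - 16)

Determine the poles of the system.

The poles are the roots of the denominator s^3 + 2s^2 - 16 = 0.
Trying s = 2: the polynomial evaluates to 0, so (s - 2) is a factor.
Dividing out leaves s^2 + 4s + 8 = 0.
The quadratic formula then gives s = -2 ± 2j.

s = -2 + 2j, -2 - 2j, 2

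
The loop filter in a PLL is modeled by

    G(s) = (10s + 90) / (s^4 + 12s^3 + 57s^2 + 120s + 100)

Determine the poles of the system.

s = -4 ± 2j, -2 ± j

The poles are the roots of the denominator s^4 + 12s^3 + 57s^2 + 120s + 100 = 0.
No real roots exist; factor into two real quadratics: (s^2 + 8s + 20)(s^2 + 4s + 5) = 0.
Each quadratic gives a conjugate pair via the quadratic formula.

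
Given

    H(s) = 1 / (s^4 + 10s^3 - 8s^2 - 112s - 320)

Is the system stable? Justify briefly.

The denominator s^4 + 10s^3 - 8s^2 - 112s - 320 factors as (s + 10)(s^2 + 4s + 8)(s - 4), giving poles at s = -10, -2 + 2j, -2 - 2j, 4.
Since the pole(s) at s = 4 lie in the right half-plane, the system is unstable.

unstable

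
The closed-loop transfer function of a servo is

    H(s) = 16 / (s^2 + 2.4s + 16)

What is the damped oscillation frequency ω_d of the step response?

Comparing s^2 + 2.4s + 16 to s^2 + 2ζωₙs + ωₙ²: ωₙ = 4 rad/s and ζ = 2.4/(2·4) = 0.3.
ζωₙ = 2.4/2 = 1.2, so ω_d = ωₙ√(1−ζ²) = √(ωₙ² − (ζωₙ)²) = √(16 − 1.2²) = √14.56 ≈ 3.816 rad/s.

ω_d ≈ 3.816 rad/s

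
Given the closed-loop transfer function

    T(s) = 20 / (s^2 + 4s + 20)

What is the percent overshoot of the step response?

%OS ≈ 20.8%

Comparing s^2 + 4s + 20 to s^2 + 2ζωₙs + ωₙ²: ωₙ = √20 ≈ 4.472 rad/s and ζ = 4/(2·√20) ≈ 0.4472.
%OS = 100·exp(−πζ/√(1−ζ²)) = 100·exp(−π·0.4472/√(1−0.4472²)) ≈ 20.8%.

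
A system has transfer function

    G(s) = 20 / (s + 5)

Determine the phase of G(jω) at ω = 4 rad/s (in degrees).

At s = j4: numerator = 20, denominator = 5 + j4.
∠G = ∠num − ∠den = 0° − (38.660°) = -38.66°.

∠G(j4) ≈ -38.66°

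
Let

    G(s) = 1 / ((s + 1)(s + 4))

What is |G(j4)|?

|G(j4)| ≈ 0.04287

Substitute s = j4: numerator = 1, denominator = -12 + j20.
|G(j4)| = |1| / |-12 + j20| = 1 / 23.324 ≈ 0.04287.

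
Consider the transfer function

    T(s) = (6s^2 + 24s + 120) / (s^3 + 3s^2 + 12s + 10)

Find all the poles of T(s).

The poles are the roots of the denominator s^3 + 3s^2 + 12s + 10 = 0.
Trying s = -1: the polynomial evaluates to 0, so (s + 1) is a factor.
Dividing out leaves s^2 + 2s + 10 = 0.
The quadratic formula then gives s = -1 ± 3j.

s = -1 + 3j, -1 - 3j, -1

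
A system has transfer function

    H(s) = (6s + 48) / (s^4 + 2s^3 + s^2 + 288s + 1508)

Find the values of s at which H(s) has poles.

s = 4 + 6j, 4 - 6j, -5 + 2j, -5 - 2j

The poles are the roots of the denominator s^4 + 2s^3 + s^2 + 288s + 1508 = 0.
No real roots exist; factor into two real quadratics: (s^2 - 8s + 52)(s^2 + 10s + 29) = 0.
Each quadratic gives a conjugate pair via the quadratic formula.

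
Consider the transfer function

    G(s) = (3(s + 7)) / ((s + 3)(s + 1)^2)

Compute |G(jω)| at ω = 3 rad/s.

|G(j3)| ≈ 0.5385

Substitute s = j3: numerator = 21 + j9, denominator = -42 - j6.
|G(j3)| = |21 + j9| / |-42 - j6| = 22.847 / 42.426 ≈ 0.5385.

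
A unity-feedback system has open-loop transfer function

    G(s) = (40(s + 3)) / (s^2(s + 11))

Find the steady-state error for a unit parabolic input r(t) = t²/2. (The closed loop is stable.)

G(s) has 2 poles at the origin.
This is a Type 2 system. Ka = lim_{s→0} s^2·G(s) = 120/11.
e_ss = 1/Ka = 1/(120/11) = 11/120 ≈ 0.09167.

e_ss = 0.09167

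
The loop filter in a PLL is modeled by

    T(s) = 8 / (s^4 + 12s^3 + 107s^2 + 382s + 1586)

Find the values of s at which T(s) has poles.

The poles are the roots of the denominator s^4 + 12s^3 + 107s^2 + 382s + 1586 = 0.
No real roots exist; factor into two real quadratics: (s^2 + 2s + 26)(s^2 + 10s + 61) = 0.
Each quadratic gives a conjugate pair via the quadratic formula.

s = -1 + 5j, -1 - 5j, -5 + 6j, -5 - 6j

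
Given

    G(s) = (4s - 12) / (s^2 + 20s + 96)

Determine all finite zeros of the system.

s = 3

Set the numerator to zero: 4s - 12 = 0, i.e. 4·(s - 3) = 0.
So s = 3.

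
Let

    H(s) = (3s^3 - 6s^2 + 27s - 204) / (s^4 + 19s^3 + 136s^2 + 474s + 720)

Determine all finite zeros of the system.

s = 4, -1 + 4j, -1 - 4j

Set the numerator to zero: 3s^3 - 6s^2 + 27s - 204 = 0, i.e. 3·(s^3 - 2s^2 + 9s - 68) = 0.
Factoring: (s - 4)(s^2 + 2s + 17) = 0.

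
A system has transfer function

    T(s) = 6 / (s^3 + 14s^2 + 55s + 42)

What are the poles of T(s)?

The poles are the roots of the denominator s^3 + 14s^2 + 55s + 42 = 0.
Trying s = -6: the polynomial evaluates to 0, so (s + 6) is a factor.
Dividing out leaves s^2 + 8s + 7 = 0.
Factoring the quadratic: (s + 7)(s + 1) = 0.

s = -6, -7, -1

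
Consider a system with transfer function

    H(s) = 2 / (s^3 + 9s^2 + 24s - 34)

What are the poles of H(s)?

s = -5 + 3j, -5 - 3j, 1

The poles are the roots of the denominator s^3 + 9s^2 + 24s - 34 = 0.
Trying s = 1: the polynomial evaluates to 0, so (s - 1) is a factor.
Dividing out leaves s^2 + 10s + 34 = 0.
The quadratic formula then gives s = -5 ± 3j.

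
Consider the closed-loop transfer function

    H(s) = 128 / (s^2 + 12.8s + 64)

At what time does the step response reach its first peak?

t_p ≈ 0.6545 s

Comparing s^2 + 12.8s + 64 to s^2 + 2ζωₙs + ωₙ²: ωₙ = 8 rad/s and ζ = 12.8/(2·8) = 0.8.
ζωₙ = 12.8/2 = 6.4, so ω_d = ωₙ√(1−ζ²) = √(ωₙ² − (ζωₙ)²) = √(64 − 6.4²) = √23.04 = 4.800 rad/s.
t_p = π/ω_d = π/4.800 ≈ 0.6545 s.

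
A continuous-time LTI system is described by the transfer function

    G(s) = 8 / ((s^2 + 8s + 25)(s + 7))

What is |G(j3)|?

Substitute s = j3: numerator = 8, denominator = 40 + j216.
|G(j3)| = |8| / |40 + j216| = 8 / 219.67 ≈ 0.03642.

|G(j3)| ≈ 0.03642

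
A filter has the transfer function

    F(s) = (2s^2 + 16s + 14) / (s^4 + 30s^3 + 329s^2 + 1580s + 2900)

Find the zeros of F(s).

Set the numerator to zero: 2s^2 + 16s + 14 = 0, i.e. 2·(s^2 + 8s + 7) = 0.
Factoring: (s + 1)(s + 7) = 0.

s = -1, -7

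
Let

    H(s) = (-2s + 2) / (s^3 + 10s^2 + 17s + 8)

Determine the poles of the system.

The poles are the roots of the denominator s^3 + 10s^2 + 17s + 8 = 0.
Trying s = -1: the polynomial evaluates to 0, so (s + 1) is a factor.
Dividing out leaves s^2 + 9s + 8 = 0.
Factoring the quadratic: (s + 1)(s + 8) = 0.

s = -1, -1, -8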